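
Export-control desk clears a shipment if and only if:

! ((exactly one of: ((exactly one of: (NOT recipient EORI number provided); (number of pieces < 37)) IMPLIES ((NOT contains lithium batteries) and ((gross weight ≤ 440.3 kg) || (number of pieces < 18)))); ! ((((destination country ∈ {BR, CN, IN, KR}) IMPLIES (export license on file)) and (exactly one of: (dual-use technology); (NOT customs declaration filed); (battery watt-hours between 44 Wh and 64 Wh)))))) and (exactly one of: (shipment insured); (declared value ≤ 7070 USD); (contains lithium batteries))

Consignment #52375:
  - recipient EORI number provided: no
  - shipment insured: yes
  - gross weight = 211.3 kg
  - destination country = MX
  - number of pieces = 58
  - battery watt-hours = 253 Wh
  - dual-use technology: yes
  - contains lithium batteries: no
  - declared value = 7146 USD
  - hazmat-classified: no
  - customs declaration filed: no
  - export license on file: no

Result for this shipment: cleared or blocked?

Cleared

Atomic conditions:
  NOT recipient EORI number provided: no → true
  number of pieces < 37: 58 < 37 is false
  NOT contains lithium batteries: no → true
  gross weight ≤ 440.3 kg: 211.3 ≤ 440.3 is true
  number of pieces < 18: 58 < 18 is false
  destination country ∈ {BR, CN, IN, KR}: MX is not in the set → false
  export license on file: no → false
  dual-use technology: yes → true
  NOT customs declaration filed: no → true
  battery watt-hours between 44 Wh and 64 Wh: 253 in [44, 64] is false
  shipment insured: yes → true
  declared value ≤ 7070 USD: 7146 ≤ 7070 is false
  contains lithium batteries: no → false
Combine:
[1.1.1.1] exactly-one(true, false) = true
[1.1.1.2.2] true OR false = true
[1.1.1.2] true AND true = true
[1.1.1] true → true = true
[1.1.2.1.1] false → false (antecedent false ⇒ implication holds) = true
[1.1.2.1.2] exactly-one(true, true, false) = false
[1.1.2.1] true AND false = false
[1.1.2] NOT false = true
[1.1] exactly-one(true, true) = false
[1] NOT false = true
[2] exactly-one(true, false, false) = true
[root] true AND true = true
Overall: true → cleared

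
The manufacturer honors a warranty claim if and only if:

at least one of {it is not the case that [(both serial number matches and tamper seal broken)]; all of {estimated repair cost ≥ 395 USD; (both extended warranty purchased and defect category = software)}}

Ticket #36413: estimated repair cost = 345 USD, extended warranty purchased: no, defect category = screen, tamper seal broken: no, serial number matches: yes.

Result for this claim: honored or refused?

Atomic conditions:
  serial number matches: yes → true
  tamper seal broken: no → false
  estimated repair cost ≥ 395 USD: 345 ≥ 395 is false
  extended warranty purchased: no → false
  defect category = software: screen == software is false
Combine:
[1.1] true AND false = false
[1] NOT false = true
[2.2] false AND false = false
[2] false AND false = false
[root] true OR false = true
Overall: true → honored

Honored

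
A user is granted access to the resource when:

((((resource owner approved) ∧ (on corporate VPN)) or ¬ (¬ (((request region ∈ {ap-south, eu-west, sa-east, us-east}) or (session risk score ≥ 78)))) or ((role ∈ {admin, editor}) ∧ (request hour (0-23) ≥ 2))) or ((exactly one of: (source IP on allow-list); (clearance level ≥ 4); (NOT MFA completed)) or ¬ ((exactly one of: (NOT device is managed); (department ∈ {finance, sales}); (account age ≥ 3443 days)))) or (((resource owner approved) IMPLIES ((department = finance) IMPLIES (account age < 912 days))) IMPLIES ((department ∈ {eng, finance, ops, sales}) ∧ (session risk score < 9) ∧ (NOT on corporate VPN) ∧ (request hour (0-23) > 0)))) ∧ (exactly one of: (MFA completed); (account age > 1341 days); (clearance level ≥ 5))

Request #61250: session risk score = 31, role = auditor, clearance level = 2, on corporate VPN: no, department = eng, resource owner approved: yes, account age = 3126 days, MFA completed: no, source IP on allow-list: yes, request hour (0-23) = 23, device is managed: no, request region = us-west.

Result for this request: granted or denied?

Atomic conditions:
  resource owner approved: yes → true
  on corporate VPN: no → false
  request region ∈ {ap-south, eu-west, sa-east, us-east}: us-west is not in the set → false
  session risk score ≥ 78: 31 ≥ 78 is false
  role ∈ {admin, editor}: auditor is not in the set → false
  request hour (0-23) ≥ 2: 23 ≥ 2 is true
  source IP on allow-list: yes → true
  clearance level ≥ 4: 2 ≥ 4 is false
  NOT MFA completed: no → true
  NOT device is managed: no → true
  department ∈ {finance, sales}: eng is not in the set → false
  account age ≥ 3443 days: 3126 ≥ 3443 is false
  department = finance: eng == finance is false
  account age < 912 days: 3126 < 912 is false
  department ∈ {eng, finance, ops, sales}: eng is in the set → true
  session risk score < 9: 31 < 9 is false
  NOT on corporate VPN: no → true
  request hour (0-23) > 0: 23 > 0 is true
  MFA completed: no → false
  account age > 1341 days: 3126 > 1341 is true
  clearance level ≥ 5: 2 ≥ 5 is false
Combine:
[1.1.1] true AND false = false
[1.1.2.1.1] false OR false = false
[1.1.2.1] NOT false = true
[1.1.2] NOT true = false
[1.1.3] false AND true = false
[1.1] false OR false OR false = false
[1.2.1] exactly-one(true, false, true) = false
[1.2.2.1] exactly-one(true, false, false) = true
[1.2.2] NOT true = false
[1.2] false OR false = false
[1.3.1.2] false → false (antecedent false ⇒ implication holds) = true
[1.3.1] true → true = true
[1.3.2] true AND false AND true AND true = false
[1.3] true → false = false
[1] false OR false OR false = false
[2] exactly-one(false, true, false) = true
[root] false AND true = false
Overall: false → denied

Denied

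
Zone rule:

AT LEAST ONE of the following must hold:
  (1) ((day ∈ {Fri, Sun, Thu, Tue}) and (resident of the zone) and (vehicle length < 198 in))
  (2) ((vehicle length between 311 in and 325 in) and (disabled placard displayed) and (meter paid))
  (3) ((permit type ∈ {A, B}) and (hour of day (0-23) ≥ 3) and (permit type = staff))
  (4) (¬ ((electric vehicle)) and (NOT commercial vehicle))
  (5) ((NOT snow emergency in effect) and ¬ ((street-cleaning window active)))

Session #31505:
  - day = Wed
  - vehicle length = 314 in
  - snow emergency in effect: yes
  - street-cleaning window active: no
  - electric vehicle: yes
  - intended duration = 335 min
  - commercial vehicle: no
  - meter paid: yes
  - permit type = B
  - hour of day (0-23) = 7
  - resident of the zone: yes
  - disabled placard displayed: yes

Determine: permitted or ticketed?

Permitted

Atomic conditions:
  day ∈ {Fri, Sun, Thu, Tue}: Wed is not in the set → false
  resident of the zone: yes → true
  vehicle length < 198 in: 314 < 198 is false
  vehicle length between 311 in and 325 in: 314 in [311, 325] is true
  disabled placard displayed: yes → true
  meter paid: yes → true
  permit type ∈ {A, B}: B is in the set → true
  hour of day (0-23) ≥ 3: 7 ≥ 3 is true
  permit type = staff: B == staff is false
  electric vehicle: yes → true
  NOT commercial vehicle: no → true
  NOT snow emergency in effect: yes → false
  street-cleaning window active: no → false
Combine:
[1] false AND true AND false = false
[2] true AND true AND true = true
[3] true AND true AND false = false
[4.1] NOT true = false
[4] false AND true = false
[5.2] NOT false = true
[5] false AND true = false
[root] false OR true OR false OR false OR false = true
Overall: true → permitted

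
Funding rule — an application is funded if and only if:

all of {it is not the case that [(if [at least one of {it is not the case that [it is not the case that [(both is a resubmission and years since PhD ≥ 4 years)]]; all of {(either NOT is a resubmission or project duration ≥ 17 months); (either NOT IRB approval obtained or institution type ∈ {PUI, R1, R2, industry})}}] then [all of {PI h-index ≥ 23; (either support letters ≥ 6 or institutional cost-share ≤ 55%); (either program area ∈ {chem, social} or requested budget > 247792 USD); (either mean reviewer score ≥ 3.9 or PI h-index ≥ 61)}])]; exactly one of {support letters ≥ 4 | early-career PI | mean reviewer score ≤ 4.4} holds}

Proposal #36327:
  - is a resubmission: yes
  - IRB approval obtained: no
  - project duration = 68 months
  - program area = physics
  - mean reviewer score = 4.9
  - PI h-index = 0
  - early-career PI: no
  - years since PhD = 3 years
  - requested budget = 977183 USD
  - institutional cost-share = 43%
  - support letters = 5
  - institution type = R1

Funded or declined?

Atomic conditions:
  is a resubmission: yes → true
  years since PhD ≥ 4 years: 3 ≥ 4 is false
  NOT is a resubmission: yes → false
  project duration ≥ 17 months: 68 ≥ 17 is true
  NOT IRB approval obtained: no → true
  institution type ∈ {PUI, R1, R2, industry}: R1 is in the set → true
  PI h-index ≥ 23: 0 ≥ 23 is false
  support letters ≥ 6: 5 ≥ 6 is false
  institutional cost-share ≤ 55%: 43 ≤ 55 is true
  program area ∈ {chem, social}: physics is not in the set → false
  requested budget > 247792 USD: 977183 > 247792 is true
  mean reviewer score ≥ 3.9: 4.9 ≥ 3.9 is true
  PI h-index ≥ 61: 0 ≥ 61 is false
  support letters ≥ 4: 5 ≥ 4 is true
  early-career PI: no → false
  mean reviewer score ≤ 4.4: 4.9 ≤ 4.4 is false
Combine:
[1.1.1.1.1.1] true AND false = false
[1.1.1.1.1] NOT false = true
[1.1.1.1] NOT true = false
[1.1.1.2.1] false OR true = true
[1.1.1.2.2] true OR true = true
[1.1.1.2] true AND true = true
[1.1.1] false OR true = true
[1.1.2.2] false OR true = true
[1.1.2.3] false OR true = true
[1.1.2.4] true OR false = true
[1.1.2] false AND true AND true AND true = false
[1.1] true → false = false
[1] NOT false = true
[2] exactly-one(true, false, false) = true
[root] true AND true = true
Overall: true → funded

Funded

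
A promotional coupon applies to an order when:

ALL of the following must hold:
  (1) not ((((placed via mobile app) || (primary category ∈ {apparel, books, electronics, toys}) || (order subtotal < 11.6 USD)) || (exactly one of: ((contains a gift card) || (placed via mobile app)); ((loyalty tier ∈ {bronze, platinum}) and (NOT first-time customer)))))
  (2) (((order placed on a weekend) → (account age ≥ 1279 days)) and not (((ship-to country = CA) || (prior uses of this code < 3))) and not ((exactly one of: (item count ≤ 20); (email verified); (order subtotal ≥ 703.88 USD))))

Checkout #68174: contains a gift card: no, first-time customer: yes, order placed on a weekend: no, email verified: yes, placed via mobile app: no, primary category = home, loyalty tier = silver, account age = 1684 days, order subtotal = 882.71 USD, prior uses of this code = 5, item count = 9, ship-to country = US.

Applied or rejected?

Applied

Atomic conditions:
  placed via mobile app: no → false
  primary category ∈ {apparel, books, electronics, toys}: home is not in the set → false
  order subtotal < 11.6 USD: 882.71 < 11.6 is false
  contains a gift card: no → false
  loyalty tier ∈ {bronze, platinum}: silver is not in the set → false
  NOT first-time customer: yes → false
  order placed on a weekend: no → false
  account age ≥ 1279 days: 1684 ≥ 1279 is true
  ship-to country = CA: US == CA is false
  prior uses of this code < 3: 5 < 3 is false
  item count ≤ 20: 9 ≤ 20 is true
  email verified: yes → true
  order subtotal ≥ 703.88 USD: 882.71 ≥ 703.88 is true
Combine:
[1.1.1] false OR false OR false = false
[1.1.2.1] false OR false = false
[1.1.2.2] false AND false = false
[1.1.2] exactly-one(false, false) = false
[1.1] false OR false = false
[1] NOT false = true
[2.1] false → true (antecedent false ⇒ implication holds) = true
[2.2.1] false OR false = false
[2.2] NOT false = true
[2.3.1] exactly-one(true, true, true) = false
[2.3] NOT false = true
[2] true AND true AND true = true
[root] true AND true = true
Overall: true → applied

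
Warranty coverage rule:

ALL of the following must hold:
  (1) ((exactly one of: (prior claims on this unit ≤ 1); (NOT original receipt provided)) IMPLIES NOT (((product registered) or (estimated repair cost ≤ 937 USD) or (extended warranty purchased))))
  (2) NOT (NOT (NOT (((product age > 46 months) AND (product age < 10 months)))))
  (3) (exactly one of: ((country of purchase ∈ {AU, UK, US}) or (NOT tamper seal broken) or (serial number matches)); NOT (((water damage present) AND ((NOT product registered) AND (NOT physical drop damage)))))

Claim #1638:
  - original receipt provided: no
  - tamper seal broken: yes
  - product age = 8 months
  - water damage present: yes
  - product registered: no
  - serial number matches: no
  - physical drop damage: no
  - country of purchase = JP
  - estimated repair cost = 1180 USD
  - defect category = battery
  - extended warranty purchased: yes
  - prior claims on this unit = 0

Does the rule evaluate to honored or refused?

Refused

Atomic conditions:
  prior claims on this unit ≤ 1: 0 ≤ 1 is true
  NOT original receipt provided: no → true
  product registered: no → false
  estimated repair cost ≤ 937 USD: 1180 ≤ 937 is false
  extended warranty purchased: yes → true
  product age > 46 months: 8 > 46 is false
  product age < 10 months: 8 < 10 is true
  country of purchase ∈ {AU, UK, US}: JP is not in the set → false
  NOT tamper seal broken: yes → false
  serial number matches: no → false
  water damage present: yes → true
  NOT product registered: no → true
  NOT physical drop damage: no → true
Combine:
[1.1] exactly-one(true, true) = false
[1.2.1] false OR false OR true = true
[1.2] NOT true = false
[1] false → false (antecedent false ⇒ implication holds) = true
[2.1.1.1] false AND true = false
[2.1.1] NOT false = true
[2.1] NOT true = false
[2] NOT false = true
[3.1] false OR false OR false = false
[3.2.1.2] true AND true = true
[3.2.1] true AND true = true
[3.2] NOT true = false
[3] exactly-one(false, false) = false
[root] true AND true AND false = false
Overall: false → refused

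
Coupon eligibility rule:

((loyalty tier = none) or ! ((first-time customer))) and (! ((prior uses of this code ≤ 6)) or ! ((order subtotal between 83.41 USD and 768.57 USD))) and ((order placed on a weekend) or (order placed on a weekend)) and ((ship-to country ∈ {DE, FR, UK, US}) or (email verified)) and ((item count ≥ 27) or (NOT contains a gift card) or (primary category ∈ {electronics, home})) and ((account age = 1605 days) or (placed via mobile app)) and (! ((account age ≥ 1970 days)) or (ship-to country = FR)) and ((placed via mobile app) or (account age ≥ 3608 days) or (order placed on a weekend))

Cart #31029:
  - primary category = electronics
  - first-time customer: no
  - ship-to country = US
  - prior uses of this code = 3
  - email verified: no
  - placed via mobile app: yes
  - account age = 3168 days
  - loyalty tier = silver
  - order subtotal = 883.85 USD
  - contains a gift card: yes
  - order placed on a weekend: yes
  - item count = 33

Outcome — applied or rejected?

Rejected

Atomic conditions:
  loyalty tier = none: silver == none is false
  first-time customer: no → false
  prior uses of this code ≤ 6: 3 ≤ 6 is true
  order subtotal between 83.41 USD and 768.57 USD: 883.85 in [83.41, 768.57] is false
  order placed on a weekend: yes → true
  ship-to country ∈ {DE, FR, UK, US}: US is in the set → true
  email verified: no → false
  item count ≥ 27: 33 ≥ 27 is true
  NOT contains a gift card: yes → false
  primary category ∈ {electronics, home}: electronics is in the set → true
  account age = 1605 days: 3168 == 1605 is false
  placed via mobile app: yes → true
  account age ≥ 1970 days: 3168 ≥ 1970 is true
  ship-to country = FR: US == FR is false
  account age ≥ 3608 days: 3168 ≥ 3608 is false
Combine:
[1.2] NOT false = true
[1] false OR true = true
[2.1] NOT true = false
[2.2] NOT false = true
[2] false OR true = true
[3] true OR true = true
[4] true OR false = true
[5] true OR false OR true = true
[6] false OR true = true
[7.1] NOT true = false
[7] false OR false = false
[8] true OR false OR true = true
[root] true AND true AND true AND true AND true AND true AND false AND true = false
Overall: false → rejected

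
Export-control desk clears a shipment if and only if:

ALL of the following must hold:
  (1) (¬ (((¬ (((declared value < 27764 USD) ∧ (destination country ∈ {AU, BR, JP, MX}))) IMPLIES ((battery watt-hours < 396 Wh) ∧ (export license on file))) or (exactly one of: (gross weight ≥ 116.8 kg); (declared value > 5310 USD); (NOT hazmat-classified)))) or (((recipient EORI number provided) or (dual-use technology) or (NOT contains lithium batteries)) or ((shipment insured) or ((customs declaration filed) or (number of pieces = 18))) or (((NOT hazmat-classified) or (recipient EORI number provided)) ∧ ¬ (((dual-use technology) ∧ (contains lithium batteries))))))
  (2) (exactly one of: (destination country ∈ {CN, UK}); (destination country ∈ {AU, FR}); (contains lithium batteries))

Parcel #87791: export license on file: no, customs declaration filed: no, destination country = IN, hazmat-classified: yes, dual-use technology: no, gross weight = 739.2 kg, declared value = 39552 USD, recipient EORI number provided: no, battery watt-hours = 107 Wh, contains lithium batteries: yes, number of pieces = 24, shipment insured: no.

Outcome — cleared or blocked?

Cleared

Atomic conditions:
  declared value < 27764 USD: 39552 < 27764 is false
  destination country ∈ {AU, BR, JP, MX}: IN is not in the set → false
  battery watt-hours < 396 Wh: 107 < 396 is true
  export license on file: no → false
  gross weight ≥ 116.8 kg: 739.2 ≥ 116.8 is true
  declared value > 5310 USD: 39552 > 5310 is true
  NOT hazmat-classified: yes → false
  recipient EORI number provided: no → false
  dual-use technology: no → false
  NOT contains lithium batteries: yes → false
  shipment insured: no → false
  customs declaration filed: no → false
  number of pieces = 18: 24 == 18 is false
  contains lithium batteries: yes → true
  destination country ∈ {CN, UK}: IN is not in the set → false
  destination country ∈ {AU, FR}: IN is not in the set → false
Combine:
[1.1.1.1.1.1] false AND false = false
[1.1.1.1.1] NOT false = true
[1.1.1.1.2] true AND false = false
[1.1.1.1] true → false = false
[1.1.1.2] exactly-one(true, true, false) = false
[1.1.1] false OR false = false
[1.1] NOT false = true
[1.2.1] false OR false OR false = false
[1.2.2.2] false OR false = false
[1.2.2] false OR false = false
[1.2.3.1] false OR false = false
[1.2.3.2.1] false AND true = false
[1.2.3.2] NOT false = true
[1.2.3] false AND true = false
[1.2] false OR false OR false = false
[1] true OR false = true
[2] exactly-one(false, false, true) = true
[root] true AND true = true
Overall: true → cleared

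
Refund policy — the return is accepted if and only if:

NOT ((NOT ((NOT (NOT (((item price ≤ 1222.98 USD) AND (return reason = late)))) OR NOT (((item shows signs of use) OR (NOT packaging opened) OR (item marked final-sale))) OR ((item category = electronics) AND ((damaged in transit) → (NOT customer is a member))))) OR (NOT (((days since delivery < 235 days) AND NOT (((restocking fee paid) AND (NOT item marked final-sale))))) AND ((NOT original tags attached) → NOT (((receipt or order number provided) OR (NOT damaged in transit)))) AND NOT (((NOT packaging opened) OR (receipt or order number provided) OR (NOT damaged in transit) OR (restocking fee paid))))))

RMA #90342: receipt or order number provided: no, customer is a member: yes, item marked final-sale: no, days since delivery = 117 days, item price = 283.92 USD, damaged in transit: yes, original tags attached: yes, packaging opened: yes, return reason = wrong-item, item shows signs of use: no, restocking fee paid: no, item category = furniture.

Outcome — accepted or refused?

Accepted

Atomic conditions:
  item price ≤ 1222.98 USD: 283.92 ≤ 1222.98 is true
  return reason = late: wrong-item == late is false
  item shows signs of use: no → false
  NOT packaging opened: yes → false
  item marked final-sale: no → false
  item category = electronics: furniture == electronics is false
  damaged in transit: yes → true
  NOT customer is a member: yes → false
  days since delivery < 235 days: 117 < 235 is true
  restocking fee paid: no → false
  NOT item marked final-sale: no → true
  NOT original tags attached: yes → false
  receipt or order number provided: no → false
  NOT damaged in transit: yes → false
Combine:
[1.1.1.1.1.1] true AND false = false
[1.1.1.1.1] NOT false = true
[1.1.1.1] NOT true = false
[1.1.1.2.1] false OR false OR false = false
[1.1.1.2] NOT false = true
[1.1.1.3.2] true → false = false
[1.1.1.3] false AND false = false
[1.1.1] false OR true OR false = true
[1.1] NOT true = false
[1.2.1.1.2.1] false AND true = false
[1.2.1.1.2] NOT false = true
[1.2.1.1] true AND true = true
[1.2.1] NOT true = false
[1.2.2.2.1] false OR false = false
[1.2.2.2] NOT false = true
[1.2.2] false → true (antecedent false ⇒ implication holds) = true
[1.2.3.1] false OR false OR false OR false = false
[1.2.3] NOT false = true
[1.2] false AND true AND true = false
[1] false OR false = false
[root] NOT false = true
Overall: true → accepted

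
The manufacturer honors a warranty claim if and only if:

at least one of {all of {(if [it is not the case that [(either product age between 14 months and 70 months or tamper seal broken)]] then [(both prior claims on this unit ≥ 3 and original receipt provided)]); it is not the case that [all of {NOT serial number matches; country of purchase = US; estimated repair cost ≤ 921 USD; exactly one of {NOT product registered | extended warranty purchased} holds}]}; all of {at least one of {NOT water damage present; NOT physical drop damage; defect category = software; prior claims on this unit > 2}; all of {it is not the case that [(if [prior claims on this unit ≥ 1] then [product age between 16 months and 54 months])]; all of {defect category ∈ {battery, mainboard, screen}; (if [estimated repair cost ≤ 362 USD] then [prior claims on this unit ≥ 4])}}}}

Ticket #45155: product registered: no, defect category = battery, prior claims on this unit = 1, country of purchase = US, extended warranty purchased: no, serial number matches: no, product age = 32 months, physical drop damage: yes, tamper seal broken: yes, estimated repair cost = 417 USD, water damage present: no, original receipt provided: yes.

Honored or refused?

Refused

Atomic conditions:
  product age between 14 months and 70 months: 32 in [14, 70] is true
  tamper seal broken: yes → true
  prior claims on this unit ≥ 3: 1 ≥ 3 is false
  original receipt provided: yes → true
  NOT serial number matches: no → true
  country of purchase = US: US == US is true
  estimated repair cost ≤ 921 USD: 417 ≤ 921 is true
  NOT product registered: no → true
  extended warranty purchased: no → false
  NOT water damage present: no → true
  NOT physical drop damage: yes → false
  defect category = software: battery == software is false
  prior claims on this unit > 2: 1 > 2 is false
  prior claims on this unit ≥ 1: 1 ≥ 1 is true
  product age between 16 months and 54 months: 32 in [16, 54] is true
  defect category ∈ {battery, mainboard, screen}: battery is in the set → true
  estimated repair cost ≤ 362 USD: 417 ≤ 362 is false
  prior claims on this unit ≥ 4: 1 ≥ 4 is false
Combine:
[1.1.1.1] true OR true = true
[1.1.1] NOT true = false
[1.1.2] false AND true = false
[1.1] false → false (antecedent false ⇒ implication holds) = true
[1.2.1.4] exactly-one(true, false) = true
[1.2.1] true AND true AND true AND true = true
[1.2] NOT true = false
[1] true AND false = false
[2.1] true OR false OR false OR false = true
[2.2.1.1] true → true = true
[2.2.1] NOT true = false
[2.2.2.2] false → false (antecedent false ⇒ implication holds) = true
[2.2.2] true AND true = true
[2.2] false AND true = false
[2] true AND false = false
[root] false OR false = false
Overall: false → refused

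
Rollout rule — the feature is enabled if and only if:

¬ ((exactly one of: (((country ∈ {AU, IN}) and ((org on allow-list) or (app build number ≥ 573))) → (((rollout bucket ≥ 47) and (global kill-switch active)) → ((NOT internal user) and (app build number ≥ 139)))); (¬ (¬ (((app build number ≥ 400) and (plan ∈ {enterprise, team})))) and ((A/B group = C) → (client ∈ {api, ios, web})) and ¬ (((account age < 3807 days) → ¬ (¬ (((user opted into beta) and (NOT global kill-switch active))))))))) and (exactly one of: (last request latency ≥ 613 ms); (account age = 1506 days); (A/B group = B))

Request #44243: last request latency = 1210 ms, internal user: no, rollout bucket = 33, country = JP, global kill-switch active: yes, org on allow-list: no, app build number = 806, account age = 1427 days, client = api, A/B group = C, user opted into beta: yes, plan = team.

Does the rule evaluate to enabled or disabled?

Atomic conditions:
  country ∈ {AU, IN}: JP is not in the set → false
  org on allow-list: no → false
  app build number ≥ 573: 806 ≥ 573 is true
  rollout bucket ≥ 47: 33 ≥ 47 is false
  global kill-switch active: yes → true
  NOT internal user: no → true
  app build number ≥ 139: 806 ≥ 139 is true
  app build number ≥ 400: 806 ≥ 400 is true
  plan ∈ {enterprise, team}: team is in the set → true
  A/B group = C: C == C is true
  client ∈ {api, ios, web}: api is in the set → true
  account age < 3807 days: 1427 < 3807 is true
  user opted into beta: yes → true
  NOT global kill-switch active: yes → false
  last request latency ≥ 613 ms: 1210 ≥ 613 is true
  account age = 1506 days: 1427 == 1506 is false
  A/B group = B: C == B is false
Combine:
[1.1.1.1.2] false OR true = true
[1.1.1.1] false AND true = false
[1.1.1.2.1] false AND true = false
[1.1.1.2.2] true AND true = true
[1.1.1.2] false → true (antecedent false ⇒ implication holds) = true
[1.1.1] false → true (antecedent false ⇒ implication holds) = true
[1.1.2.1.1.1] true AND true = true
[1.1.2.1.1] NOT true = false
[1.1.2.1] NOT false = true
[1.1.2.2] true → true = true
[1.1.2.3.1.2.1.1] true AND false = false
[1.1.2.3.1.2.1] NOT false = true
[1.1.2.3.1.2] NOT true = false
[1.1.2.3.1] true → false = false
[1.1.2.3] NOT false = true
[1.1.2] true AND true AND true = true
[1.1] exactly-one(true, true) = false
[1] NOT false = true
[2] exactly-one(true, false, false) = true
[root] true AND true = true
Overall: true → enabled

Enabled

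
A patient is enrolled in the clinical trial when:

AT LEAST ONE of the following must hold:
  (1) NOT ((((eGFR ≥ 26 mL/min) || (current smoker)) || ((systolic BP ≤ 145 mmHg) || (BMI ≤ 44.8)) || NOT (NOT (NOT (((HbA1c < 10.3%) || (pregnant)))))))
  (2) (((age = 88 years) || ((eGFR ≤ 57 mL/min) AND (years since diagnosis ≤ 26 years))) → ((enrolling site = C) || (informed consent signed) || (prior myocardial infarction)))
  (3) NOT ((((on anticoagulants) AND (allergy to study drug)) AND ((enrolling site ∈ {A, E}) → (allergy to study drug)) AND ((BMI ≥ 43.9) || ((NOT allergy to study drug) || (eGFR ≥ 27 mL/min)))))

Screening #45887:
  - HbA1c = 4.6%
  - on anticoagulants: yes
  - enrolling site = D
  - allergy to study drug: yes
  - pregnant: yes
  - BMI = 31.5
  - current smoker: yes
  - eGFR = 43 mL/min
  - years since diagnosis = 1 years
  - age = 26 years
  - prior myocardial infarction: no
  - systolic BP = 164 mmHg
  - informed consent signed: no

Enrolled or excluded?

Atomic conditions:
  eGFR ≥ 26 mL/min: 43 ≥ 26 is true
  current smoker: yes → true
  systolic BP ≤ 145 mmHg: 164 ≤ 145 is false
  BMI ≤ 44.8: 31.5 ≤ 44.8 is true
  HbA1c < 10.3%: 4.6 < 10.3 is true
  pregnant: yes → true
  age = 88 years: 26 == 88 is false
  eGFR ≤ 57 mL/min: 43 ≤ 57 is true
  years since diagnosis ≤ 26 years: 1 ≤ 26 is true
  enrolling site = C: D == C is false
  informed consent signed: no → false
  prior myocardial infarction: no → false
  on anticoagulants: yes → true
  allergy to study drug: yes → true
  enrolling site ∈ {A, E}: D is not in the set → false
  BMI ≥ 43.9: 31.5 ≥ 43.9 is false
  NOT allergy to study drug: yes → false
  eGFR ≥ 27 mL/min: 43 ≥ 27 is true
Combine:
[1.1.1] true OR true = true
[1.1.2] false OR true = true
[1.1.3.1.1.1] true OR true = true
[1.1.3.1.1] NOT true = false
[1.1.3.1] NOT false = true
[1.1.3] NOT true = false
[1.1] true OR true OR false = true
[1] NOT true = false
[2.1.2] true AND true = true
[2.1] false OR true = true
[2.2] false OR false OR false = false
[2] true → false = false
[3.1.1] true AND true = true
[3.1.2] false → true (antecedent false ⇒ implication holds) = true
[3.1.3.2] false OR true = true
[3.1.3] false OR true = true
[3.1] true AND true AND true = true
[3] NOT true = false
[root] false OR false OR false = false
Overall: false → excluded

Excluded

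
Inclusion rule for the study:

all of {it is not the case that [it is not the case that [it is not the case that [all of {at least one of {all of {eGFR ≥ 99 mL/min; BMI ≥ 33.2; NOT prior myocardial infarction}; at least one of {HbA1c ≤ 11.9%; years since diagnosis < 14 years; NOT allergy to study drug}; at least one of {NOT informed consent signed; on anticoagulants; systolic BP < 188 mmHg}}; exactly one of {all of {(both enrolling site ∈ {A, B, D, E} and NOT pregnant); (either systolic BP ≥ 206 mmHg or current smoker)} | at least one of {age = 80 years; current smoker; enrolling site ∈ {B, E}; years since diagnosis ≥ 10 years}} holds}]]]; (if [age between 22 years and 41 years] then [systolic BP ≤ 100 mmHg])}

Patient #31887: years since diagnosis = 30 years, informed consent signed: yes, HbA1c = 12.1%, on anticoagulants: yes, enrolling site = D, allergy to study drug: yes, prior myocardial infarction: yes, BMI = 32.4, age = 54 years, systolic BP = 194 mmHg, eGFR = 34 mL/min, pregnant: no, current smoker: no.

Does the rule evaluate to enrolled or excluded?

Atomic conditions:
  eGFR ≥ 99 mL/min: 34 ≥ 99 is false
  BMI ≥ 33.2: 32.4 ≥ 33.2 is false
  NOT prior myocardial infarction: yes → false
  HbA1c ≤ 11.9%: 12.1 ≤ 11.9 is false
  years since diagnosis < 14 years: 30 < 14 is false
  NOT allergy to study drug: yes → false
  NOT informed consent signed: yes → false
  on anticoagulants: yes → true
  systolic BP < 188 mmHg: 194 < 188 is false
  enrolling site ∈ {A, B, D, E}: D is in the set → true
  NOT pregnant: no → true
  systolic BP ≥ 206 mmHg: 194 ≥ 206 is false
  current smoker: no → false
  age = 80 years: 54 == 80 is false
  enrolling site ∈ {B, E}: D is not in the set → false
  years since diagnosis ≥ 10 years: 30 ≥ 10 is true
  age between 22 years and 41 years: 54 in [22, 41] is false
  systolic BP ≤ 100 mmHg: 194 ≤ 100 is false
Combine:
[1.1.1.1.1.1] false AND false AND false = false
[1.1.1.1.1.2] false OR false OR false = false
[1.1.1.1.1.3] false OR true OR false = true
[1.1.1.1.1] false OR false OR true = true
[1.1.1.1.2.1.1] true AND true = true
[1.1.1.1.2.1.2] false OR false = false
[1.1.1.1.2.1] true AND false = false
[1.1.1.1.2.2] false OR false OR false OR true = true
[1.1.1.1.2] exactly-one(false, true) = true
[1.1.1.1] true AND true = true
[1.1.1] NOT true = false
[1.1] NOT false = true
[1] NOT true = false
[2] false → false (antecedent false ⇒ implication holds) = true
[root] false AND true = false
Overall: false → excluded

Excluded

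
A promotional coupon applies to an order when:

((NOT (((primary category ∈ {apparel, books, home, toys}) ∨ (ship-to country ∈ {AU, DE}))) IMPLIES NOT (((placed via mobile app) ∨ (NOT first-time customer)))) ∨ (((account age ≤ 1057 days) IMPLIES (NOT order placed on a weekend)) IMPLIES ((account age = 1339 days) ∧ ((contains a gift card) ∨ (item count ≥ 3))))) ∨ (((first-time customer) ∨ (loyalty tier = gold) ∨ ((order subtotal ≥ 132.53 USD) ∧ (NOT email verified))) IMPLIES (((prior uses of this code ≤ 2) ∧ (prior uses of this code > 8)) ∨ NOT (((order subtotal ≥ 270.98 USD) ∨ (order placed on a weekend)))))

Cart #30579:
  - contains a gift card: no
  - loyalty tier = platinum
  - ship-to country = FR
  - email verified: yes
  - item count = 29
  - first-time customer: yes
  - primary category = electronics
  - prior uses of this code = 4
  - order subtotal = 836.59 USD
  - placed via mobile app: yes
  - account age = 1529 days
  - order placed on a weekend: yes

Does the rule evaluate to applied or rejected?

Atomic conditions:
  primary category ∈ {apparel, books, home, toys}: electronics is not in the set → false
  ship-to country ∈ {AU, DE}: FR is not in the set → false
  placed via mobile app: yes → true
  NOT first-time customer: yes → false
  account age ≤ 1057 days: 1529 ≤ 1057 is false
  NOT order placed on a weekend: yes → false
  account age = 1339 days: 1529 == 1339 is false
  contains a gift card: no → false
  item count ≥ 3: 29 ≥ 3 is true
  first-time customer: yes → true
  loyalty tier = gold: platinum == gold is false
  order subtotal ≥ 132.53 USD: 836.59 ≥ 132.53 is true
  NOT email verified: yes → false
  prior uses of this code ≤ 2: 4 ≤ 2 is false
  prior uses of this code > 8: 4 > 8 is false
  order subtotal ≥ 270.98 USD: 836.59 ≥ 270.98 is true
  order placed on a weekend: yes → true
Combine:
[1.1.1.1] false OR false = false
[1.1.1] NOT false = true
[1.1.2.1] true OR false = true
[1.1.2] NOT true = false
[1.1] true → false = false
[1.2.1] false → false (antecedent false ⇒ implication holds) = true
[1.2.2.2] false OR true = true
[1.2.2] false AND true = false
[1.2] true → false = false
[1] false OR false = false
[2.1.3] true AND false = false
[2.1] true OR false OR false = true
[2.2.1] false AND false = false
[2.2.2.1] true OR true = true
[2.2.2] NOT true = false
[2.2] false OR false = false
[2] true → false = false
[root] false OR false = false
Overall: false → rejected

Rejected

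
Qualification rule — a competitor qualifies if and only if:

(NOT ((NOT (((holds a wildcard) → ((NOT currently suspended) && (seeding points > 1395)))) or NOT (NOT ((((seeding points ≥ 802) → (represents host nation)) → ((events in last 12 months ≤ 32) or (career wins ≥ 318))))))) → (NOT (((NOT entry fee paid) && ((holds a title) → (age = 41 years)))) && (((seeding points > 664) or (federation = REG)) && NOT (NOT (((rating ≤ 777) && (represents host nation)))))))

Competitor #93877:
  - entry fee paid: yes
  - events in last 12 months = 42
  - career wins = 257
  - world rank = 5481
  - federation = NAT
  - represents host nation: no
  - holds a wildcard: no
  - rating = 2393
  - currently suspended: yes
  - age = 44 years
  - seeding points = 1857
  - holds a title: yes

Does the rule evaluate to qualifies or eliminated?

Atomic conditions:
  holds a wildcard: no → false
  NOT currently suspended: yes → false
  seeding points > 1395: 1857 > 1395 is true
  seeding points ≥ 802: 1857 ≥ 802 is true
  represents host nation: no → false
  events in last 12 months ≤ 32: 42 ≤ 32 is false
  career wins ≥ 318: 257 ≥ 318 is false
  NOT entry fee paid: yes → false
  holds a title: yes → true
  age = 41 years: 44 == 41 is false
  seeding points > 664: 1857 > 664 is true
  federation = REG: NAT == REG is false
  rating ≤ 777: 2393 ≤ 777 is false
Combine:
[1.1.1.1.2] false AND true = false
[1.1.1.1] false → false (antecedent false ⇒ implication holds) = true
[1.1.1] NOT true = false
[1.1.2.1.1.1] true → false = false
[1.1.2.1.1.2] false OR false = false
[1.1.2.1.1] false → false (antecedent false ⇒ implication holds) = true
[1.1.2.1] NOT true = false
[1.1.2] NOT false = true
[1.1] false OR true = true
[1] NOT true = false
[2.1.1.2] true → false = false
[2.1.1] false AND false = false
[2.1] NOT false = true
[2.2.1] true OR false = true
[2.2.2.1.1] false AND false = false
[2.2.2.1] NOT false = true
[2.2.2] NOT true = false
[2.2] true AND false = false
[2] true AND false = false
[root] false → false (antecedent false ⇒ implication holds) = true
Overall: true → qualifies

Qualifies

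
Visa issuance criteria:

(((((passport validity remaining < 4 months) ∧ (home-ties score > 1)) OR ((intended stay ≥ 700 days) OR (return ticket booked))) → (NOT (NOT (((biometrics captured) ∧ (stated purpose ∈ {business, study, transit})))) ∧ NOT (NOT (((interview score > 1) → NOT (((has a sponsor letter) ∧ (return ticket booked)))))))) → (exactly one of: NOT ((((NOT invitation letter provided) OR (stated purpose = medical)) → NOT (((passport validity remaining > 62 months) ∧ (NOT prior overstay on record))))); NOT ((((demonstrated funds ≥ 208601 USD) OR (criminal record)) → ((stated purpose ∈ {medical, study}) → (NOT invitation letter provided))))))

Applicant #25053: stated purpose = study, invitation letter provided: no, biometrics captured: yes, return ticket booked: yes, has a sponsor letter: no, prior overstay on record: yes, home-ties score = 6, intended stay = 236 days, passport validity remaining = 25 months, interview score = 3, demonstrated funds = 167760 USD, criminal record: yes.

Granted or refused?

Refused

Atomic conditions:
  passport validity remaining < 4 months: 25 < 4 is false
  home-ties score > 1: 6 > 1 is true
  intended stay ≥ 700 days: 236 ≥ 700 is false
  return ticket booked: yes → true
  biometrics captured: yes → true
  stated purpose ∈ {business, study, transit}: study is in the set → true
  interview score > 1: 3 > 1 is true
  has a sponsor letter: no → false
  NOT invitation letter provided: no → true
  stated purpose = medical: study == medical is false
  passport validity remaining > 62 months: 25 > 62 is false
  NOT prior overstay on record: yes → false
  demonstrated funds ≥ 208601 USD: 167760 ≥ 208601 is false
  criminal record: yes → true
  stated purpose ∈ {medical, study}: study is in the set → true
Combine:
[1.1.1] false AND true = false
[1.1.2] false OR true = true
[1.1] false OR true = true
[1.2.1.1.1] true AND true = true
[1.2.1.1] NOT true = false
[1.2.1] NOT false = true
[1.2.2.1.1.2.1] false AND true = false
[1.2.2.1.1.2] NOT false = true
[1.2.2.1.1] true → true = true
[1.2.2.1] NOT true = false
[1.2.2] NOT false = true
[1.2] true AND true = true
[1] true → true = true
[2.1.1.1] true OR false = true
[2.1.1.2.1] false AND false = false
[2.1.1.2] NOT false = true
[2.1.1] true → true = true
[2.1] NOT true = false
[2.2.1.1] false OR true = true
[2.2.1.2] true → true = true
[2.2.1] true → true = true
[2.2] NOT true = false
[2] exactly-one(false, false) = false
[root] true → false = false
Overall: false → refused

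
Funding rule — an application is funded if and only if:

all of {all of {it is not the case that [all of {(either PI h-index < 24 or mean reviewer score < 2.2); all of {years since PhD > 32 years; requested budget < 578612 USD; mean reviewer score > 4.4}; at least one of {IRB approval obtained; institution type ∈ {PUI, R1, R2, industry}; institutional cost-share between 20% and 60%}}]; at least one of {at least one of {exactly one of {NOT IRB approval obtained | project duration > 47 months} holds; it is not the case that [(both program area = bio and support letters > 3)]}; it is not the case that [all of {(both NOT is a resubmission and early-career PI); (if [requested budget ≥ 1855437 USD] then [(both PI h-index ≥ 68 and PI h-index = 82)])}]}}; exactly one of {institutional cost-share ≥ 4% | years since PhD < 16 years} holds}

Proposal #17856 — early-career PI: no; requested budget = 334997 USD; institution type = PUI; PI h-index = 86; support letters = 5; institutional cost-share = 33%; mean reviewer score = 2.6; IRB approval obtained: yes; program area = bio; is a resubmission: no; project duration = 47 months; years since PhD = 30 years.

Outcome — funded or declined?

Funded

Atomic conditions:
  PI h-index < 24: 86 < 24 is false
  mean reviewer score < 2.2: 2.6 < 2.2 is false
  years since PhD > 32 years: 30 > 32 is false
  requested budget < 578612 USD: 334997 < 578612 is true
  mean reviewer score > 4.4: 2.6 > 4.4 is false
  IRB approval obtained: yes → true
  institution type ∈ {PUI, R1, R2, industry}: PUI is in the set → true
  institutional cost-share between 20% and 60%: 33 in [20, 60] is true
  NOT IRB approval obtained: yes → false
  project duration > 47 months: 47 > 47 is false
  program area = bio: bio == bio is true
  support letters > 3: 5 > 3 is true
  NOT is a resubmission: no → true
  early-career PI: no → false
  requested budget ≥ 1855437 USD: 334997 ≥ 1855437 is false
  PI h-index ≥ 68: 86 ≥ 68 is true
  PI h-index = 82: 86 == 82 is false
  institutional cost-share ≥ 4%: 33 ≥ 4 is true
  years since PhD < 16 years: 30 < 16 is false
Combine:
[1.1.1.1] false OR false = false
[1.1.1.2] false AND true AND false = false
[1.1.1.3] true OR true OR true = true
[1.1.1] false AND false AND true = false
[1.1] NOT false = true
[1.2.1.1] exactly-one(false, false) = false
[1.2.1.2.1] true AND true = true
[1.2.1.2] NOT true = false
[1.2.1] false OR false = false
[1.2.2.1.1] true AND false = false
[1.2.2.1.2.2] true AND false = false
[1.2.2.1.2] false → false (antecedent false ⇒ implication holds) = true
[1.2.2.1] false AND true = false
[1.2.2] NOT false = true
[1.2] false OR true = true
[1] true AND true = true
[2] exactly-one(true, false) = true
[root] true AND true = true
Overall: true → funded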